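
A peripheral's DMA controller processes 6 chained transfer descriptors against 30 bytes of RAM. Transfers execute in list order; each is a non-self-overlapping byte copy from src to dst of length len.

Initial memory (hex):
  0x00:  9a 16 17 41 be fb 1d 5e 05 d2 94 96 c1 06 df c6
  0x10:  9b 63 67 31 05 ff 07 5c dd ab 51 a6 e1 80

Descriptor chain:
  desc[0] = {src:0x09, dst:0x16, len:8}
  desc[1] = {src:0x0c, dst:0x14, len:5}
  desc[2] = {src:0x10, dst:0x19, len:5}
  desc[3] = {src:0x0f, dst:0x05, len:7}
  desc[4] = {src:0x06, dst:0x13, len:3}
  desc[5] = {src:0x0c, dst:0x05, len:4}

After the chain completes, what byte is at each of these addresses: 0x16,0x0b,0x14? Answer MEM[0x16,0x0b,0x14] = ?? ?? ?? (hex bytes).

MEM[0x16,0x0b,0x14] = df 06 63

[0] 0x09->0x16 len=8 : d2 94 96 c1 06 df c6 9b
[1] 0x0c->0x14 len=5 : c1 06 df c6 9b
[2] 0x10->0x19 len=5 : 9b 63 67 31 c1
[3] 0x0f->0x05 len=7 : c6 9b 63 67 31 c1 06
[4] 0x06->0x13 len=3 : 9b 63 67
[5] 0x0c->0x05 len=4 : c1 06 df c6
query mem[0x16]=0xdf, mem[0x0b]=0x06, mem[0x14]=0x63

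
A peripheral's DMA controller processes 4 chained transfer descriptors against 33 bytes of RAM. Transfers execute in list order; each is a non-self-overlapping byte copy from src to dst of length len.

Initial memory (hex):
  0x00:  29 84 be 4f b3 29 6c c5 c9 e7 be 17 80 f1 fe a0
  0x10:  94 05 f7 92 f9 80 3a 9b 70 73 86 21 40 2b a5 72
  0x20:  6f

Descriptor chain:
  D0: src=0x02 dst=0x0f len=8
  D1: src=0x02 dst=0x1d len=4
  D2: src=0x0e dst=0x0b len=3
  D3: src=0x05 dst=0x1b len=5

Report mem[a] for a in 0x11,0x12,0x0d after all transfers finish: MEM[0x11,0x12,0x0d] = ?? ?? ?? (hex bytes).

MEM[0x11,0x12,0x0d] = b3 29 4f

  after D0: wrote 8B at 0x0f = be4fb3296cc5c9e7
  after D1: wrote 4B at 0x1d = be4fb329
  after D2: wrote 3B at 0x0b = febe4f
  after D3: wrote 5B at 0x1b = 296cc5c9e7
query mem[0x11]=0xb3, mem[0x12]=0x29, mem[0x0d]=0x4f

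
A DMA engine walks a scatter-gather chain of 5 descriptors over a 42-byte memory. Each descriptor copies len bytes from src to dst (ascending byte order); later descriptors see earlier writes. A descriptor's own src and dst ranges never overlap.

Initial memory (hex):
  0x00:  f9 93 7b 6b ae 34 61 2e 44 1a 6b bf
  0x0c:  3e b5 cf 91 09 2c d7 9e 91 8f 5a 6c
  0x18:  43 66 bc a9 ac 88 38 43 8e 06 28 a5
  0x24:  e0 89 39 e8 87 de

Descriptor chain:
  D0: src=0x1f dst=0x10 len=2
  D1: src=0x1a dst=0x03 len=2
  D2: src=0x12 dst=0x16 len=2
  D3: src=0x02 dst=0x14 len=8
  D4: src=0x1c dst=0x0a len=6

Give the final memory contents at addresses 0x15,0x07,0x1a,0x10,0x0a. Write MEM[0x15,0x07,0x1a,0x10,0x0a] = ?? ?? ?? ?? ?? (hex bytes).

  after D0: wrote 2B at 0x10 = 438e
  after D1: wrote 2B at 0x03 = bca9
  after D2: wrote 2B at 0x16 = d79e
  after D3: wrote 8B at 0x14 = 7bbca934612e441a
  after D4: wrote 6B at 0x0a = ac8838438e06
query mem[0x15]=0xbc, mem[0x07]=0x2e, mem[0x1a]=0x44, mem[0x10]=0x43, mem[0x0a]=0xac

MEM[0x15,0x07,0x1a,0x10,0x0a] = bc 2e 44 43 ac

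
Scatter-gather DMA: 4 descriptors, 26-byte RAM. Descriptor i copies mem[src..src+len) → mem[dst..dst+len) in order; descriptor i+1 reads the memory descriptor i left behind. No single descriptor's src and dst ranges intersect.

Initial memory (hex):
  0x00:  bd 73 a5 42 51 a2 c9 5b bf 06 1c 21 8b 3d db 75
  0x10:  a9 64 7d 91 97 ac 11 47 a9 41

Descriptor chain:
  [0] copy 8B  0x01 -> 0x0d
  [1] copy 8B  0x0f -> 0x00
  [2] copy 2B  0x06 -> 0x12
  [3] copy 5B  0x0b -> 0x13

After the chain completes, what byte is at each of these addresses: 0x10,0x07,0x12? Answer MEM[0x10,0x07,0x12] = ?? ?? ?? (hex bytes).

MEM[0x10,0x07,0x12] = 51 11 ac

[0] 0x01->0x0d len=8 : 73 a5 42 51 a2 c9 5b bf
[1] 0x0f->0x00 len=8 : 42 51 a2 c9 5b bf ac 11
[2] 0x06->0x12 len=2 : ac 11
[3] 0x0b->0x13 len=5 : 21 8b 73 a5 42
query mem[0x10]=0x51, mem[0x07]=0x11, mem[0x12]=0xac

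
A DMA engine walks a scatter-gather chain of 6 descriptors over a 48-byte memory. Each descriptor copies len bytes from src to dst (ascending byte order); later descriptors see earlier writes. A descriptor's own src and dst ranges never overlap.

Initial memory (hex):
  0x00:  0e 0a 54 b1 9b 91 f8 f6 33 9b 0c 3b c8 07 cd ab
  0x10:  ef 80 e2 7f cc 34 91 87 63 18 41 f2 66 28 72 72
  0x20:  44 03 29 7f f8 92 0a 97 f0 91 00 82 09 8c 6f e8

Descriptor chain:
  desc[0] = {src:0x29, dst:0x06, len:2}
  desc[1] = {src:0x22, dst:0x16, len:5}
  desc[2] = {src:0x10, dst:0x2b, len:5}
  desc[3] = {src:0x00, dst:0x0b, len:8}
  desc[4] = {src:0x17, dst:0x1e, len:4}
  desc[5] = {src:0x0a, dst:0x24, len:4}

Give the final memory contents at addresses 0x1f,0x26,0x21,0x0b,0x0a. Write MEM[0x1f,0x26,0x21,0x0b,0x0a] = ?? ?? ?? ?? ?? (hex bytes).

D0: mem[0x06..0x07] <- [91 00]
D1: mem[0x16..0x1a] <- [29 7f f8 92 0a]
D2: mem[0x2b..0x2f] <- [ef 80 e2 7f cc]
D3: mem[0x0b..0x12] <- [0e 0a 54 b1 9b 91 91 00]
D4: mem[0x1e..0x21] <- [7f f8 92 0a]
D5: mem[0x24..0x27] <- [0c 0e 0a 54]
query mem[0x1f]=0xf8, mem[0x26]=0x0a, mem[0x21]=0x0a, mem[0x0b]=0x0e, mem[0x0a]=0x0c

MEM[0x1f,0x26,0x21,0x0b,0x0a] = f8 0a 0a 0e 0c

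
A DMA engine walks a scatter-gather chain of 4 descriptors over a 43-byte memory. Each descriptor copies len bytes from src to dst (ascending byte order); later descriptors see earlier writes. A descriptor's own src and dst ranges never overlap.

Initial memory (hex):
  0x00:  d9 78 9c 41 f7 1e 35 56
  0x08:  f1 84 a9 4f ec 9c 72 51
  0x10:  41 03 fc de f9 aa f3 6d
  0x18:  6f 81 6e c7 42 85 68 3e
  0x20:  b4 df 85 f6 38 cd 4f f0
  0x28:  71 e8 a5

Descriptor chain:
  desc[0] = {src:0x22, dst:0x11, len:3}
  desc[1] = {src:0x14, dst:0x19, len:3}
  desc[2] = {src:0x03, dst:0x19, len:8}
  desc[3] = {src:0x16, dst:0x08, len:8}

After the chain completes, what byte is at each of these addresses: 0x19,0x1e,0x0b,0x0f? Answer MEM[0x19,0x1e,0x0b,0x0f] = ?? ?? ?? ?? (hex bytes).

  after D0: wrote 3B at 0x11 = 85f638
  after D1: wrote 3B at 0x19 = f9aaf3
  after D2: wrote 8B at 0x19 = 41f71e3556f184a9
  after D3: wrote 8B at 0x08 = f36d6f41f71e3556
query mem[0x19]=0x41, mem[0x1e]=0xf1, mem[0x0b]=0x41, mem[0x0f]=0x56

MEM[0x19,0x1e,0x0b,0x0f] = 41 f1 41 56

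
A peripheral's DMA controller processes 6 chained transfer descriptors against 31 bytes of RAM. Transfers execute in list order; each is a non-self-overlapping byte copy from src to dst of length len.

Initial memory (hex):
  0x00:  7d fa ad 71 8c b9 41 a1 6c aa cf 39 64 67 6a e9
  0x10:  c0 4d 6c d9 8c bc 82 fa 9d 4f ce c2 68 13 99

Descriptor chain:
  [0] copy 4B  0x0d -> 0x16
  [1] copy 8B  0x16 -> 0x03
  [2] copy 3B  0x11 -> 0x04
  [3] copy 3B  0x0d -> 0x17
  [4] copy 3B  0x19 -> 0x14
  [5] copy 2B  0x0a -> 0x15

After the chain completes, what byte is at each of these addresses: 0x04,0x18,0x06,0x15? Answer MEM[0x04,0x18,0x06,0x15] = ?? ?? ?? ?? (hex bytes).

MEM[0x04,0x18,0x06,0x15] = 4d 6a d9 13

  after D0: wrote 4B at 0x16 = 676ae9c0
  after D1: wrote 8B at 0x03 = 676ae9c0cec26813
  after D2: wrote 3B at 0x04 = 4d6cd9
  after D3: wrote 3B at 0x17 = 676ae9
  after D4: wrote 3B at 0x14 = e9cec2
  after D5: wrote 2B at 0x15 = 1339
query mem[0x04]=0x4d, mem[0x18]=0x6a, mem[0x06]=0xd9, mem[0x15]=0x13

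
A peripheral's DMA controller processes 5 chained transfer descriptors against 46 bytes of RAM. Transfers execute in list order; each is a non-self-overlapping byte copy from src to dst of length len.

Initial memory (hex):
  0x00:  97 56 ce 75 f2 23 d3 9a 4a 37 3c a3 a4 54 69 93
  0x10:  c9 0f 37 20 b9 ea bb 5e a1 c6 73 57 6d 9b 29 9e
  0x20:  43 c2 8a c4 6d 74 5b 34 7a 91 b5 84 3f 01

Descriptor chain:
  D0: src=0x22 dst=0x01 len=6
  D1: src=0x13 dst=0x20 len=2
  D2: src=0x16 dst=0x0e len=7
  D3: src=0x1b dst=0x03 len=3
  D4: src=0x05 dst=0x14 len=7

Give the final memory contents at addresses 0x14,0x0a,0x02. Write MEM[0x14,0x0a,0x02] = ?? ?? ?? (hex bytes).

[0] 0x22->0x01 len=6 : 8a c4 6d 74 5b 34
[1] 0x13->0x20 len=2 : 20 b9
[2] 0x16->0x0e len=7 : bb 5e a1 c6 73 57 6d
[3] 0x1b->0x03 len=3 : 57 6d 9b
[4] 0x05->0x14 len=7 : 9b 34 9a 4a 37 3c a3
query mem[0x14]=0x9b, mem[0x0a]=0x3c, mem[0x02]=0xc4

MEM[0x14,0x0a,0x02] = 9b 3c c4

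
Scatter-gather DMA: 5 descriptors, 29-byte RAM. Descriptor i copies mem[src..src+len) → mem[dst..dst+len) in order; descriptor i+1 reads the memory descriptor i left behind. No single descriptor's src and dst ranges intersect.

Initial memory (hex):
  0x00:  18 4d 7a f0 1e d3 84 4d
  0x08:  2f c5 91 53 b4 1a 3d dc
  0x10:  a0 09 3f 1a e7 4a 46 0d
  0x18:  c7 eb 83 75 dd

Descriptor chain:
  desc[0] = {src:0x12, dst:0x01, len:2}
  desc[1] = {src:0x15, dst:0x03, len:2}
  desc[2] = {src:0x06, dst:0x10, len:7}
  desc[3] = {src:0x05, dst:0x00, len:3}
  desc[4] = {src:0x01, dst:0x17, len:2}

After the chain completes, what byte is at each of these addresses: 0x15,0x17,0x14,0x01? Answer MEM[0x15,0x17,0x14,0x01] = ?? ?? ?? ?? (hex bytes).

D0: mem[0x01..0x02] <- [3f 1a]
D1: mem[0x03..0x04] <- [4a 46]
D2: mem[0x10..0x16] <- [84 4d 2f c5 91 53 b4]
D3: mem[0x00..0x02] <- [d3 84 4d]
D4: mem[0x17..0x18] <- [84 4d]
query mem[0x15]=0x53, mem[0x17]=0x84, mem[0x14]=0x91, mem[0x01]=0x84

MEM[0x15,0x17,0x14,0x01] = 53 84 91 84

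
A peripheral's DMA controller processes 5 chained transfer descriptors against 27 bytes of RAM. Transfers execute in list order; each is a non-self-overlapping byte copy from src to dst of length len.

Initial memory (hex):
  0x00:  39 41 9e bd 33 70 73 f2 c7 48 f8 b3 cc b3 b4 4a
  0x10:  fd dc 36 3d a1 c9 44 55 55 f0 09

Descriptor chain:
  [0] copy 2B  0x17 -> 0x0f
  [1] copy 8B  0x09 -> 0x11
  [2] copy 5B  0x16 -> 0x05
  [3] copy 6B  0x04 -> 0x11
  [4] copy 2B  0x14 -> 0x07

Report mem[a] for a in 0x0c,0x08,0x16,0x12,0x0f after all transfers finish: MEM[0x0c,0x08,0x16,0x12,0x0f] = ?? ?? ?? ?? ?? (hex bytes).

MEM[0x0c,0x08,0x16,0x12,0x0f] = cc f0 09 b4 55

  after D0: wrote 2B at 0x0f = 5555
  after D1: wrote 8B at 0x11 = 48f8b3ccb3b45555
  after D2: wrote 5B at 0x05 = b45555f009
  after D3: wrote 6B at 0x11 = 33b45555f009
  after D4: wrote 2B at 0x07 = 55f0
query mem[0x0c]=0xcc, mem[0x08]=0xf0, mem[0x16]=0x09, mem[0x12]=0xb4, mem[0x0f]=0x55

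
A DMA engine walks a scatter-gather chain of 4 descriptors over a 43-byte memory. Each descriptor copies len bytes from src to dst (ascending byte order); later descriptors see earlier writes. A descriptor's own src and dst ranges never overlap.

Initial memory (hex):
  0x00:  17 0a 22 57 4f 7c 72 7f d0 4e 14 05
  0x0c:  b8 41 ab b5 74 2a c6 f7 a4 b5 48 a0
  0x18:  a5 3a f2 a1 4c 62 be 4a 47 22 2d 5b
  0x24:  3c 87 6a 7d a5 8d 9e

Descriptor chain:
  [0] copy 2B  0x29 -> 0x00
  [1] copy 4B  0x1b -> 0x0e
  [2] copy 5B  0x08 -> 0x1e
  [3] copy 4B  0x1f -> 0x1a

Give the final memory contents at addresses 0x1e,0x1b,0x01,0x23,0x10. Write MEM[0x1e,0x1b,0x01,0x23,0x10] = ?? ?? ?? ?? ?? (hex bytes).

D0: mem[0x00..0x01] <- [8d 9e]
D1: mem[0x0e..0x11] <- [a1 4c 62 be]
D2: mem[0x1e..0x22] <- [d0 4e 14 05 b8]
D3: mem[0x1a..0x1d] <- [4e 14 05 b8]
query mem[0x1e]=0xd0, mem[0x1b]=0x14, mem[0x01]=0x9e, mem[0x23]=0x5b, mem[0x10]=0x62

MEM[0x1e,0x1b,0x01,0x23,0x10] = d0 14 9e 5b 62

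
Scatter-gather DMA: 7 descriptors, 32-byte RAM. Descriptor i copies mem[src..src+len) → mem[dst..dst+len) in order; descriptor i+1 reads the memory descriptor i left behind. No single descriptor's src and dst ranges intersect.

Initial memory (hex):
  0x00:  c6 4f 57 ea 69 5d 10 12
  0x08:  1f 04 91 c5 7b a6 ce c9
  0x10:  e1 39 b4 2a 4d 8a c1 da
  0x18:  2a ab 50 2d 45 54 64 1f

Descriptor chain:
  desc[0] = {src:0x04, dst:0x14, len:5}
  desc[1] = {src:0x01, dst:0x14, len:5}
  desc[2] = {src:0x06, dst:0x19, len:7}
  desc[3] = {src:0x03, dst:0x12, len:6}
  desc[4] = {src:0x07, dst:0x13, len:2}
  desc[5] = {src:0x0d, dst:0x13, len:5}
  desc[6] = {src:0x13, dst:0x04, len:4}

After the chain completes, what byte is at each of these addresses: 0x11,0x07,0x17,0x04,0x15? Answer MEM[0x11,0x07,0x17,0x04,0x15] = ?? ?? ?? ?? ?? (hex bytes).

MEM[0x11,0x07,0x17,0x04,0x15] = 39 e1 39 a6 c9

[0] 0x04->0x14 len=5 : 69 5d 10 12 1f
[1] 0x01->0x14 len=5 : 4f 57 ea 69 5d
[2] 0x06->0x19 len=7 : 10 12 1f 04 91 c5 7b
[3] 0x03->0x12 len=6 : ea 69 5d 10 12 1f
[4] 0x07->0x13 len=2 : 12 1f
[5] 0x0d->0x13 len=5 : a6 ce c9 e1 39
[6] 0x13->0x04 len=4 : a6 ce c9 e1
query mem[0x11]=0x39, mem[0x07]=0xe1, mem[0x17]=0x39, mem[0x04]=0xa6, mem[0x15]=0xc9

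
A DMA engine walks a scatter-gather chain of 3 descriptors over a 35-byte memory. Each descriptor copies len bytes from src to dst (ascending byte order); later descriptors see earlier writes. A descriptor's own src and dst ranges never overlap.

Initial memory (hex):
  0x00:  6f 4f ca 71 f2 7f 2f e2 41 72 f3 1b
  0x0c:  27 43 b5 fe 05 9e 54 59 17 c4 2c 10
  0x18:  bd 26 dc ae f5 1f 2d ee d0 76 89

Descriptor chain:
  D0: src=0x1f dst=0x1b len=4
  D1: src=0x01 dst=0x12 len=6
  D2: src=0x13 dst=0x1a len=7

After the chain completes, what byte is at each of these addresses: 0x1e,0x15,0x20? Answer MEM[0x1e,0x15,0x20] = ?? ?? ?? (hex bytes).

  after D0: wrote 4B at 0x1b = eed07689
  after D1: wrote 6B at 0x12 = 4fca71f27f2f
  after D2: wrote 7B at 0x1a = ca71f27f2fbd26
query mem[0x1e]=0x2f, mem[0x15]=0xf2, mem[0x20]=0x26

MEM[0x1e,0x15,0x20] = 2f f2 26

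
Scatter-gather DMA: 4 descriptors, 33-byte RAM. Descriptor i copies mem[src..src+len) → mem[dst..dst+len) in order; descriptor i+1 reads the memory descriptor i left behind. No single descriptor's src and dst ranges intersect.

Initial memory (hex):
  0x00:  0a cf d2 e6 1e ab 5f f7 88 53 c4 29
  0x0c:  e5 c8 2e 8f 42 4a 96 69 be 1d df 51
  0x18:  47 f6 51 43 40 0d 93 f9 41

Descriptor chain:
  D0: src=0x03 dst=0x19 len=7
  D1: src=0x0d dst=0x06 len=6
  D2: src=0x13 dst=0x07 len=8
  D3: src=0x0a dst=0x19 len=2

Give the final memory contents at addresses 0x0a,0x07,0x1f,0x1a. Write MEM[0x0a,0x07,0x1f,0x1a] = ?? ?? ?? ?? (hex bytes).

MEM[0x0a,0x07,0x1f,0x1a] = df 69 53 51

  after D0: wrote 7B at 0x19 = e61eab5ff78853
  after D1: wrote 6B at 0x06 = c82e8f424a96
  after D2: wrote 8B at 0x07 = 69be1ddf5147e61e
  after D3: wrote 2B at 0x19 = df51
query mem[0x0a]=0xdf, mem[0x07]=0x69, mem[0x1f]=0x53, mem[0x1a]=0x51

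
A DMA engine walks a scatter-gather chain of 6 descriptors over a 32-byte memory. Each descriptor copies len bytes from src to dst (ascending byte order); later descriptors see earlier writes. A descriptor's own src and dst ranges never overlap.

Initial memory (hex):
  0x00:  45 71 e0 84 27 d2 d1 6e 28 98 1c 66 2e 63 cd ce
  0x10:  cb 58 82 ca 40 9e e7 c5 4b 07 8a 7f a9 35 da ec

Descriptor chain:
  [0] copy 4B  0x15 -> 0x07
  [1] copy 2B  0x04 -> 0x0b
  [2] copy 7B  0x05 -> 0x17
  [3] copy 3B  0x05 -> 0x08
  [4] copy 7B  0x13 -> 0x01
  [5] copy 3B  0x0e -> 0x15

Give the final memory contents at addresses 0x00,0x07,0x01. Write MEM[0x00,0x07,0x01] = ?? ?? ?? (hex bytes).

  after D0: wrote 4B at 0x07 = 9ee7c54b
  after D1: wrote 2B at 0x0b = 27d2
  after D2: wrote 7B at 0x17 = d2d19ee7c54b27
  after D3: wrote 3B at 0x08 = d2d19e
  after D4: wrote 7B at 0x01 = ca409ee7d2d19e
  after D5: wrote 3B at 0x15 = cdcecb
query mem[0x00]=0x45, mem[0x07]=0x9e, mem[0x01]=0xca

MEM[0x00,0x07,0x01] = 45 9e ca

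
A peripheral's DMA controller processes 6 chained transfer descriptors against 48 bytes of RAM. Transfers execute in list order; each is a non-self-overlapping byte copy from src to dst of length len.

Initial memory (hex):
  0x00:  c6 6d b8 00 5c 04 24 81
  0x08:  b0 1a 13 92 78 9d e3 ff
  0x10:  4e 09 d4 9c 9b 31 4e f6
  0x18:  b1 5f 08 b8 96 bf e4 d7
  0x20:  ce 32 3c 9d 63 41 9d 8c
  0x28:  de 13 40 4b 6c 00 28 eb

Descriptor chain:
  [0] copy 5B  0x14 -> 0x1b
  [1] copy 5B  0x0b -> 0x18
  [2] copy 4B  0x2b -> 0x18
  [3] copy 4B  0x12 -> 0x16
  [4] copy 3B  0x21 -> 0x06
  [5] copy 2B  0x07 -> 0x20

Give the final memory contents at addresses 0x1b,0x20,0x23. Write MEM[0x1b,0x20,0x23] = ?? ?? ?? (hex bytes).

MEM[0x1b,0x20,0x23] = 28 3c 9d

#0 dst[0x1b+5] := {0x9b,0x31,0x4e,0xf6,0xb1}
#1 dst[0x18+5] := {0x92,0x78,0x9d,0xe3,0xff}
#2 dst[0x18+4] := {0x4b,0x6c,0x00,0x28}
#3 dst[0x16+4] := {0xd4,0x9c,0x9b,0x31}
#4 dst[0x06+3] := {0x32,0x3c,0x9d}
#5 dst[0x20+2] := {0x3c,0x9d}
query mem[0x1b]=0x28, mem[0x20]=0x3c, mem[0x23]=0x9d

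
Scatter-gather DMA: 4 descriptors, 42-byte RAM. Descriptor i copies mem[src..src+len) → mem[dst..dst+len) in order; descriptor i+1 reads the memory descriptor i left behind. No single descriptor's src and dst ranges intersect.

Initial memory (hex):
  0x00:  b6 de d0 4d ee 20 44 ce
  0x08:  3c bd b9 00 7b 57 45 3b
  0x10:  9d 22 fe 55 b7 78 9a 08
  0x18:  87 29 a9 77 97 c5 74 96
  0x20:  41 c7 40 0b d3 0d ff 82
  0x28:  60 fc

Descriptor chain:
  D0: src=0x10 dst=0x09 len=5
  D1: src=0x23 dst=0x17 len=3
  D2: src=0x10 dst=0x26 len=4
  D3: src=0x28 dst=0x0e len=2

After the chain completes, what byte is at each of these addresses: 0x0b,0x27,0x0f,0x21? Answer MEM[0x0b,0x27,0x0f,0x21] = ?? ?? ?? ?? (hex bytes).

D0: mem[0x09..0x0d] <- [9d 22 fe 55 b7]
D1: mem[0x17..0x19] <- [0b d3 0d]
D2: mem[0x26..0x29] <- [9d 22 fe 55]
D3: mem[0x0e..0x0f] <- [fe 55]
query mem[0x0b]=0xfe, mem[0x27]=0x22, mem[0x0f]=0x55, mem[0x21]=0xc7

MEM[0x0b,0x27,0x0f,0x21] = fe 22 55 c7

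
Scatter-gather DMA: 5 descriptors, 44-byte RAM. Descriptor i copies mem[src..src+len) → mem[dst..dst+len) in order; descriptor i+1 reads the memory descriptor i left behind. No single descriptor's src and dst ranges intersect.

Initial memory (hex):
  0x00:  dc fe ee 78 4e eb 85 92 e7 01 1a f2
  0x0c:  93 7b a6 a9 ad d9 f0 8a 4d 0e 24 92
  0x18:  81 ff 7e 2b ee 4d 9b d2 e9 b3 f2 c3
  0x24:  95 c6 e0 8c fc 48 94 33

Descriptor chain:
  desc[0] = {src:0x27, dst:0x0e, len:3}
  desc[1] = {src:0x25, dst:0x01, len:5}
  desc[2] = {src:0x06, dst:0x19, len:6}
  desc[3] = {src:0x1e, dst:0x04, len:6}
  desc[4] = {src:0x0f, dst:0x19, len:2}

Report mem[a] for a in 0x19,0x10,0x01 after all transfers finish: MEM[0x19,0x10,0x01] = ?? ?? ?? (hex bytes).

[0] 0x27->0x0e len=3 : 8c fc 48
[1] 0x25->0x01 len=5 : c6 e0 8c fc 48
[2] 0x06->0x19 len=6 : 85 92 e7 01 1a f2
[3] 0x1e->0x04 len=6 : f2 d2 e9 b3 f2 c3
[4] 0x0f->0x19 len=2 : fc 48
query mem[0x19]=0xfc, mem[0x10]=0x48, mem[0x01]=0xc6

MEM[0x19,0x10,0x01] = fc 48 c6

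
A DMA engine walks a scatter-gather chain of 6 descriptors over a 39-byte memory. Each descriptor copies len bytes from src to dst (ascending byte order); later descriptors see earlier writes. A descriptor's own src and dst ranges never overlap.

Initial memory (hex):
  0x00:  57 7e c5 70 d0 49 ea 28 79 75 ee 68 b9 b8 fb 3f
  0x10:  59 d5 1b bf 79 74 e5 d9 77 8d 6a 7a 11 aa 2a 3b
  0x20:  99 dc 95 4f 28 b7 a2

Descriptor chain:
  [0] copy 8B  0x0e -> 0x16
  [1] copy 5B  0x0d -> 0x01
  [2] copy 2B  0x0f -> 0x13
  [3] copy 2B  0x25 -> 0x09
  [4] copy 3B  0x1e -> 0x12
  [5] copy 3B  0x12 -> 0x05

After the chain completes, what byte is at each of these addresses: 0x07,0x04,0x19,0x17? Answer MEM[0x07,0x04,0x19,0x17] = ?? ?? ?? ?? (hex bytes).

  after D0: wrote 8B at 0x16 = fb3f59d51bbf7974
  after D1: wrote 5B at 0x01 = b8fb3f59d5
  after D2: wrote 2B at 0x13 = 3f59
  after D3: wrote 2B at 0x09 = b7a2
  after D4: wrote 3B at 0x12 = 2a3b99
  after D5: wrote 3B at 0x05 = 2a3b99
query mem[0x07]=0x99, mem[0x04]=0x59, mem[0x19]=0xd5, mem[0x17]=0x3f

MEM[0x07,0x04,0x19,0x17] = 99 59 d5 3f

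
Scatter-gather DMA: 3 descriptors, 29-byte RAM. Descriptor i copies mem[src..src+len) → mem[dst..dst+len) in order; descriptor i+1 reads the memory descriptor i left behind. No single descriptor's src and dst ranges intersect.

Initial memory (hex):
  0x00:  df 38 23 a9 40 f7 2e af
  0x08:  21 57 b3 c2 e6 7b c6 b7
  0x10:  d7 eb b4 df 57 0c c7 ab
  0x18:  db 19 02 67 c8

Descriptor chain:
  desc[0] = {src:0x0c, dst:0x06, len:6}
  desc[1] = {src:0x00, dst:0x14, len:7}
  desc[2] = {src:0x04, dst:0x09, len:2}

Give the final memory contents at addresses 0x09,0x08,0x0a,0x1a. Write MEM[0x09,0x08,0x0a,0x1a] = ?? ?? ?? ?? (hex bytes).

MEM[0x09,0x08,0x0a,0x1a] = 40 c6 f7 e6

D0: mem[0x06..0x0b] <- [e6 7b c6 b7 d7 eb]
D1: mem[0x14..0x1a] <- [df 38 23 a9 40 f7 e6]
D2: mem[0x09..0x0a] <- [40 f7]
query mem[0x09]=0x40, mem[0x08]=0xc6, mem[0x0a]=0xf7, mem[0x1a]=0xe6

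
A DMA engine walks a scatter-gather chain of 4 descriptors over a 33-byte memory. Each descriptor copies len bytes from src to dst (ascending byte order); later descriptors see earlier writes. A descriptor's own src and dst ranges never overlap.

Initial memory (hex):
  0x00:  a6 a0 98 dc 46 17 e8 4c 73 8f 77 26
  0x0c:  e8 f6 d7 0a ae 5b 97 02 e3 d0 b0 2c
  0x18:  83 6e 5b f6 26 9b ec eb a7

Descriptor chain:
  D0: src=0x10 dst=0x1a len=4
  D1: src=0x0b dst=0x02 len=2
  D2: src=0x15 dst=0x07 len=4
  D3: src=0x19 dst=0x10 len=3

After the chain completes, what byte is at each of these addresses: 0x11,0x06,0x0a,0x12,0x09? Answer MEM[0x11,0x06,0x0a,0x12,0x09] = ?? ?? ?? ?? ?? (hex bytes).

  after D0: wrote 4B at 0x1a = ae5b9702
  after D1: wrote 2B at 0x02 = 26e8
  after D2: wrote 4B at 0x07 = d0b02c83
  after D3: wrote 3B at 0x10 = 6eae5b
query mem[0x11]=0xae, mem[0x06]=0xe8, mem[0x0a]=0x83, mem[0x12]=0x5b, mem[0x09]=0x2c

MEM[0x11,0x06,0x0a,0x12,0x09] = ae e8 83 5b 2c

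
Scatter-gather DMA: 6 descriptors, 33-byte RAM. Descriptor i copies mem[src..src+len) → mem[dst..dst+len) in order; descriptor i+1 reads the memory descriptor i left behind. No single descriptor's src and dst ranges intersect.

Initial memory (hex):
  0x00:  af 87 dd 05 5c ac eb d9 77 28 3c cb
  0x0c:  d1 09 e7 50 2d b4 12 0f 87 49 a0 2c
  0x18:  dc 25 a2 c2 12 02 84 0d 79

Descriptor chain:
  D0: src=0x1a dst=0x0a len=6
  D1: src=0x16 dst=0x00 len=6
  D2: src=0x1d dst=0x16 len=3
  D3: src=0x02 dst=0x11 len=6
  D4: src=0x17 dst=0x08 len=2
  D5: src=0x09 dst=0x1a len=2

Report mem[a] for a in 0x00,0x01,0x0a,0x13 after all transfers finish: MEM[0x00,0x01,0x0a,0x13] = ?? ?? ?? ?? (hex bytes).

  after D0: wrote 6B at 0x0a = a2c21202840d
  after D1: wrote 6B at 0x00 = a02cdc25a2c2
  after D2: wrote 3B at 0x16 = 02840d
  after D3: wrote 6B at 0x11 = dc25a2c2ebd9
  after D4: wrote 2B at 0x08 = 840d
  after D5: wrote 2B at 0x1a = 0da2
query mem[0x00]=0xa0, mem[0x01]=0x2c, mem[0x0a]=0xa2, mem[0x13]=0xa2

MEM[0x00,0x01,0x0a,0x13] = a0 2c a2 a2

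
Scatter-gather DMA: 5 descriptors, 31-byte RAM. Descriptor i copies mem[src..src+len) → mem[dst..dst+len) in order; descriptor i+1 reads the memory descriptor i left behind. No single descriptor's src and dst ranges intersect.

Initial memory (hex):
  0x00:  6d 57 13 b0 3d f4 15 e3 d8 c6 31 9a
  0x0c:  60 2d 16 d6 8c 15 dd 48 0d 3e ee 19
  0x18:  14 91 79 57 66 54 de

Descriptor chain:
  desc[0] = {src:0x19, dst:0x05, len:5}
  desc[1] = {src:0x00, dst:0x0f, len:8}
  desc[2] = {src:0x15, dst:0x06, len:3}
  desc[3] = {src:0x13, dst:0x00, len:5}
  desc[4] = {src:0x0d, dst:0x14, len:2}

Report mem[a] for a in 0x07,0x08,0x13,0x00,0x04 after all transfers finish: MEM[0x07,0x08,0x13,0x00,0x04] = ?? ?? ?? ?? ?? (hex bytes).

#0 dst[0x05+5] := {0x91,0x79,0x57,0x66,0x54}
#1 dst[0x0f+8] := {0x6d,0x57,0x13,0xb0,0x3d,0x91,0x79,0x57}
#2 dst[0x06+3] := {0x79,0x57,0x19}
#3 dst[0x00+5] := {0x3d,0x91,0x79,0x57,0x19}
#4 dst[0x14+2] := {0x2d,0x16}
query mem[0x07]=0x57, mem[0x08]=0x19, mem[0x13]=0x3d, mem[0x00]=0x3d, mem[0x04]=0x19

MEM[0x07,0x08,0x13,0x00,0x04] = 57 19 3d 3d 19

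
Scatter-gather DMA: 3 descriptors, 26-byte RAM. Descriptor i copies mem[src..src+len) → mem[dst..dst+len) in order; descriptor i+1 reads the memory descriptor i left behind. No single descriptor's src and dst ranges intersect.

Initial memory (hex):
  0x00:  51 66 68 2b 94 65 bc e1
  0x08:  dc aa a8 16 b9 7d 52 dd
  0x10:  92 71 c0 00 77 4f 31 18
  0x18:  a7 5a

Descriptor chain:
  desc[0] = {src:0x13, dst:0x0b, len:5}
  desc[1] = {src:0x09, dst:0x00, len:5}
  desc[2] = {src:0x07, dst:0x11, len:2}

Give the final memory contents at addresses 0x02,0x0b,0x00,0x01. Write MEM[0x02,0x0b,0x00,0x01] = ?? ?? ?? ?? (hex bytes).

MEM[0x02,0x0b,0x00,0x01] = 00 00 aa a8

[0] 0x13->0x0b len=5 : 00 77 4f 31 18
[1] 0x09->0x00 len=5 : aa a8 00 77 4f
[2] 0x07->0x11 len=2 : e1 dc
query mem[0x02]=0x00, mem[0x0b]=0x00, mem[0x00]=0xaa, mem[0x01]=0xa8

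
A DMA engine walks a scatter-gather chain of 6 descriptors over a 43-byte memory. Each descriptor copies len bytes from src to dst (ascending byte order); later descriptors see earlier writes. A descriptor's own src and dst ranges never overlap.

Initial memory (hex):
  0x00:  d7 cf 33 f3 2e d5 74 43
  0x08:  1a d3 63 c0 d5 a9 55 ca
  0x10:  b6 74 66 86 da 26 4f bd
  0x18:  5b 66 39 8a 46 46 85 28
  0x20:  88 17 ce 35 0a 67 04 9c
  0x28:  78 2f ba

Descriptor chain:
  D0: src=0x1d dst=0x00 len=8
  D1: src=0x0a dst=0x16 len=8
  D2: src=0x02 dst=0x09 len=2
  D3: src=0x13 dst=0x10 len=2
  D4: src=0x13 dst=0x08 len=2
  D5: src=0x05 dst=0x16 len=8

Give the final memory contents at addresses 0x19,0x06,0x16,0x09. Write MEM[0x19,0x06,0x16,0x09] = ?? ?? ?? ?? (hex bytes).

MEM[0x19,0x06,0x16,0x09] = 86 35 ce da

[0] 0x1d->0x00 len=8 : 46 85 28 88 17 ce 35 0a
[1] 0x0a->0x16 len=8 : 63 c0 d5 a9 55 ca b6 74
[2] 0x02->0x09 len=2 : 28 88
[3] 0x13->0x10 len=2 : 86 da
[4] 0x13->0x08 len=2 : 86 da
[5] 0x05->0x16 len=8 : ce 35 0a 86 da 88 c0 d5
query mem[0x19]=0x86, mem[0x06]=0x35, mem[0x16]=0xce, mem[0x09]=0xda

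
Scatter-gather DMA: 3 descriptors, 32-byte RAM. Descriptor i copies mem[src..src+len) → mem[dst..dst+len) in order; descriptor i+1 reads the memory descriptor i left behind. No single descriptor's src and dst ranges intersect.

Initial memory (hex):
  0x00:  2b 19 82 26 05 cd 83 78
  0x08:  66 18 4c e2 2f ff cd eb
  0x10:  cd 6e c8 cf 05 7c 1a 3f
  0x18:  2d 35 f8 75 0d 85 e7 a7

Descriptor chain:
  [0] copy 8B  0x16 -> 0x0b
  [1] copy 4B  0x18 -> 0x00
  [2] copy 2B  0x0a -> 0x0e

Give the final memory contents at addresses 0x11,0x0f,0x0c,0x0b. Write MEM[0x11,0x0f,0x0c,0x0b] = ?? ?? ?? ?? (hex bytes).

MEM[0x11,0x0f,0x0c,0x0b] = 0d 1a 3f 1a

[0] 0x16->0x0b len=8 : 1a 3f 2d 35 f8 75 0d 85
[1] 0x18->0x00 len=4 : 2d 35 f8 75
[2] 0x0a->0x0e len=2 : 4c 1a
query mem[0x11]=0x0d, mem[0x0f]=0x1a, mem[0x0c]=0x3f, mem[0x0b]=0x1a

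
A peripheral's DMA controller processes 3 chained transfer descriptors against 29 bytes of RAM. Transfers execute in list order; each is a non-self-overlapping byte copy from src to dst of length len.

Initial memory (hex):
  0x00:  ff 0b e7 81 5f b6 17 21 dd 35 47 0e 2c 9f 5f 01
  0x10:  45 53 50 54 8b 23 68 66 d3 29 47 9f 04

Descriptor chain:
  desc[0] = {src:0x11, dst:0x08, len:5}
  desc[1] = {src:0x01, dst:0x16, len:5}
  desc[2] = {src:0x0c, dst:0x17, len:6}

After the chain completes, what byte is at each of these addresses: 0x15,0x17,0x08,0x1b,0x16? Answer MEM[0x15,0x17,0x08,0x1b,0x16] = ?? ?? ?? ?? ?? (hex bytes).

MEM[0x15,0x17,0x08,0x1b,0x16] = 23 23 53 45 0b

[0] 0x11->0x08 len=5 : 53 50 54 8b 23
[1] 0x01->0x16 len=5 : 0b e7 81 5f b6
[2] 0x0c->0x17 len=6 : 23 9f 5f 01 45 53
query mem[0x15]=0x23, mem[0x17]=0x23, mem[0x08]=0x53, mem[0x1b]=0x45, mem[0x16]=0x0b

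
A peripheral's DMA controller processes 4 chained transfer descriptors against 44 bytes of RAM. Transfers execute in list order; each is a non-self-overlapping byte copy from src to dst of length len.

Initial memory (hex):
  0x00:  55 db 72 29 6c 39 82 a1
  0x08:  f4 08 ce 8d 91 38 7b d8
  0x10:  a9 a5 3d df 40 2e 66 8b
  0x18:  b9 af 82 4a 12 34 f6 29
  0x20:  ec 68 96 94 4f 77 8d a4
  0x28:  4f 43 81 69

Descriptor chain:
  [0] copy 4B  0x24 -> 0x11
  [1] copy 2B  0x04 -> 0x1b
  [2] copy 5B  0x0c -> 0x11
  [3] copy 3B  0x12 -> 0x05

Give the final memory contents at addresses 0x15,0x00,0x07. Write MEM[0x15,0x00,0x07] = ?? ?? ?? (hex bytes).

MEM[0x15,0x00,0x07] = a9 55 d8

D0: mem[0x11..0x14] <- [4f 77 8d a4]
D1: mem[0x1b..0x1c] <- [6c 39]
D2: mem[0x11..0x15] <- [91 38 7b d8 a9]
D3: mem[0x05..0x07] <- [38 7b d8]
query mem[0x15]=0xa9, mem[0x00]=0x55, mem[0x07]=0xd8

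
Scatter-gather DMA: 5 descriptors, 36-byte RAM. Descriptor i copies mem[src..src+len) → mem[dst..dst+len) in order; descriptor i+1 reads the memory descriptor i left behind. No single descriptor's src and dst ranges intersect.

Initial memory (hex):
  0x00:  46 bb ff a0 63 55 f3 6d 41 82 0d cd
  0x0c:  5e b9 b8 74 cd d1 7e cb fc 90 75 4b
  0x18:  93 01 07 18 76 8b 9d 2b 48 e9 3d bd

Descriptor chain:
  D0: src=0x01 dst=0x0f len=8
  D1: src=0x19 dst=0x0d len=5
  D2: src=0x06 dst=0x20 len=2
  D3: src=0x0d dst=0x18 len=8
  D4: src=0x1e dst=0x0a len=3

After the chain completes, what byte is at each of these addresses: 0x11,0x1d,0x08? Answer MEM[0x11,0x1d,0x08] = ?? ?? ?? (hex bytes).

MEM[0x11,0x1d,0x08] = 8b 63 41

D0: mem[0x0f..0x16] <- [bb ff a0 63 55 f3 6d 41]
D1: mem[0x0d..0x11] <- [01 07 18 76 8b]
D2: mem[0x20..0x21] <- [f3 6d]
D3: mem[0x18..0x1f] <- [01 07 18 76 8b 63 55 f3]
D4: mem[0x0a..0x0c] <- [55 f3 f3]
query mem[0x11]=0x8b, mem[0x1d]=0x63, mem[0x08]=0x41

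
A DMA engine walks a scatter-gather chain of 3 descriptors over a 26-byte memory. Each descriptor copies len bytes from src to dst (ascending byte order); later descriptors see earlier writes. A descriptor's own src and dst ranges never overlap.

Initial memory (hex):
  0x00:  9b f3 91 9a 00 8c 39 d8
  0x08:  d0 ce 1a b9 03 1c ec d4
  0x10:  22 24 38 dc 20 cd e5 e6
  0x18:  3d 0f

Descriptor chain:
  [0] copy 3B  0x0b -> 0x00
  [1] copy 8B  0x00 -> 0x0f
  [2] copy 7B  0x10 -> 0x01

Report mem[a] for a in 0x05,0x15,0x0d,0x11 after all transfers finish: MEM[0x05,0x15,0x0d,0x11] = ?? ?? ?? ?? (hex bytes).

MEM[0x05,0x15,0x0d,0x11] = 8c 39 1c 1c

  after D0: wrote 3B at 0x00 = b9031c
  after D1: wrote 8B at 0x0f = b9031c9a008c39d8
  after D2: wrote 7B at 0x01 = 031c9a008c39d8
query mem[0x05]=0x8c, mem[0x15]=0x39, mem[0x0d]=0x1c, mem[0x11]=0x1c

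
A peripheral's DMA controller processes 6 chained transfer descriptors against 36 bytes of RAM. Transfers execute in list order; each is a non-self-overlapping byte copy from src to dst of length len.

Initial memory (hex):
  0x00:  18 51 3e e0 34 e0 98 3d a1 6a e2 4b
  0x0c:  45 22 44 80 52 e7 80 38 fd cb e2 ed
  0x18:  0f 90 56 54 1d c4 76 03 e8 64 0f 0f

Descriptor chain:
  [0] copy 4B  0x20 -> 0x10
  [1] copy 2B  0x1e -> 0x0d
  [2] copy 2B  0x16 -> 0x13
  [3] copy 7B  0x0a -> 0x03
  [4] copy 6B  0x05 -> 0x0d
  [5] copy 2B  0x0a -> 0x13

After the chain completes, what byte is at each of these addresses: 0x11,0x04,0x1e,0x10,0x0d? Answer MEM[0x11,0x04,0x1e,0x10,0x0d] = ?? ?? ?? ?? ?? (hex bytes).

[0] 0x20->0x10 len=4 : e8 64 0f 0f
[1] 0x1e->0x0d len=2 : 76 03
[2] 0x16->0x13 len=2 : e2 ed
[3] 0x0a->0x03 len=7 : e2 4b 45 76 03 80 e8
[4] 0x05->0x0d len=6 : 45 76 03 80 e8 e2
[5] 0x0a->0x13 len=2 : e2 4b
query mem[0x11]=0xe8, mem[0x04]=0x4b, mem[0x1e]=0x76, mem[0x10]=0x80, mem[0x0d]=0x45

MEM[0x11,0x04,0x1e,0x10,0x0d] = e8 4b 76 80 45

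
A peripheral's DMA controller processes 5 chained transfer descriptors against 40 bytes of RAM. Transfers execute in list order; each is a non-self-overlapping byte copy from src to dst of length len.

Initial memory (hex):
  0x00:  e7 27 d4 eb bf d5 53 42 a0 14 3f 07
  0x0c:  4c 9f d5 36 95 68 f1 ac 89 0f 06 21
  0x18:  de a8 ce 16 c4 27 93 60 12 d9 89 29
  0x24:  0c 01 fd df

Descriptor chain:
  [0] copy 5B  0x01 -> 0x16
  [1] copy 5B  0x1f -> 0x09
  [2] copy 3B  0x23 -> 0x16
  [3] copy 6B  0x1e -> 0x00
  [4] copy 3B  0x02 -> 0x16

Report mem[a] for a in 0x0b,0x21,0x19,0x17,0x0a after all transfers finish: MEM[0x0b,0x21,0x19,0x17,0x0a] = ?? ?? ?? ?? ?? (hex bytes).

#0 dst[0x16+5] := {0x27,0xd4,0xeb,0xbf,0xd5}
#1 dst[0x09+5] := {0x60,0x12,0xd9,0x89,0x29}
#2 dst[0x16+3] := {0x29,0x0c,0x01}
#3 dst[0x00+6] := {0x93,0x60,0x12,0xd9,0x89,0x29}
#4 dst[0x16+3] := {0x12,0xd9,0x89}
query mem[0x0b]=0xd9, mem[0x21]=0xd9, mem[0x19]=0xbf, mem[0x17]=0xd9, mem[0x0a]=0x12

MEM[0x0b,0x21,0x19,0x17,0x0a] = d9 d9 bf d9 12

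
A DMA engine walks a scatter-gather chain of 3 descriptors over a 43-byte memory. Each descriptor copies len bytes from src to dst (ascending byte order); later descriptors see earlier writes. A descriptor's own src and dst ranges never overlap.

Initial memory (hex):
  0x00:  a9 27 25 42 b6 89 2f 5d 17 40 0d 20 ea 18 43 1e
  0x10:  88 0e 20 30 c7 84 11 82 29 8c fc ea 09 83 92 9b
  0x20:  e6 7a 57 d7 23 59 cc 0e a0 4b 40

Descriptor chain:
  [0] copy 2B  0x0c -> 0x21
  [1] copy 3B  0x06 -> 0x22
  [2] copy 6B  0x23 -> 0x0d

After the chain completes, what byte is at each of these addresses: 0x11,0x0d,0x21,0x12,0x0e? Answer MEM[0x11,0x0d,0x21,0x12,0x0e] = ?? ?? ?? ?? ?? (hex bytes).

#0 dst[0x21+2] := {0xea,0x18}
#1 dst[0x22+3] := {0x2f,0x5d,0x17}
#2 dst[0x0d+6] := {0x5d,0x17,0x59,0xcc,0x0e,0xa0}
query mem[0x11]=0x0e, mem[0x0d]=0x5d, mem[0x21]=0xea, mem[0x12]=0xa0, mem[0x0e]=0x17

MEM[0x11,0x0d,0x21,0x12,0x0e] = 0e 5d ea a0 17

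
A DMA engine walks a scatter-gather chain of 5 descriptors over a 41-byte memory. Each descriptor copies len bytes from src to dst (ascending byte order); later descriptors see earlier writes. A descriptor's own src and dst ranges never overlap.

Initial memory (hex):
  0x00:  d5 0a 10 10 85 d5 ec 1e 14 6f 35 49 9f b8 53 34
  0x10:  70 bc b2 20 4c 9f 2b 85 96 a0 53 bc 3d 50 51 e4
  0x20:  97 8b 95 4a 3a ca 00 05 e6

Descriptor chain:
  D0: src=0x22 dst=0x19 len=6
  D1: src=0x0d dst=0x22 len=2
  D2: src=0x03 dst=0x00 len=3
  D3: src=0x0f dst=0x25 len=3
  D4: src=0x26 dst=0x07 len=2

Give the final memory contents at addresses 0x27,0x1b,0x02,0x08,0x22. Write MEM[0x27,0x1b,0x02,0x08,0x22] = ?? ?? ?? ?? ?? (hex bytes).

MEM[0x27,0x1b,0x02,0x08,0x22] = bc 3a d5 bc b8

#0 dst[0x19+6] := {0x95,0x4a,0x3a,0xca,0x00,0x05}
#1 dst[0x22+2] := {0xb8,0x53}
#2 dst[0x00+3] := {0x10,0x85,0xd5}
#3 dst[0x25+3] := {0x34,0x70,0xbc}
#4 dst[0x07+2] := {0x70,0xbc}
query mem[0x27]=0xbc, mem[0x1b]=0x3a, mem[0x02]=0xd5, mem[0x08]=0xbc, mem[0x22]=0xb8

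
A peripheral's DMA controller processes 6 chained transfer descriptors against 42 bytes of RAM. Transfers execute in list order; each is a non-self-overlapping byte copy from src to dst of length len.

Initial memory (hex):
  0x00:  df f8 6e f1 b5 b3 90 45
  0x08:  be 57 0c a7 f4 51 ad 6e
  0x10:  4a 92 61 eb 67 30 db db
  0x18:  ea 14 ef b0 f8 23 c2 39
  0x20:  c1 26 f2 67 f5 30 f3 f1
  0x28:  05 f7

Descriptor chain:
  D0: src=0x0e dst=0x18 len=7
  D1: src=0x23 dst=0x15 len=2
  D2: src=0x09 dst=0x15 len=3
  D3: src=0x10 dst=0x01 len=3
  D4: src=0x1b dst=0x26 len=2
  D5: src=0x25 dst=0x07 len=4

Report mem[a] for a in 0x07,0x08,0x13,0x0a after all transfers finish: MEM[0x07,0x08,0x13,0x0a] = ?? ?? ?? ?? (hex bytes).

#0 dst[0x18+7] := {0xad,0x6e,0x4a,0x92,0x61,0xeb,0x67}
#1 dst[0x15+2] := {0x67,0xf5}
#2 dst[0x15+3] := {0x57,0x0c,0xa7}
#3 dst[0x01+3] := {0x4a,0x92,0x61}
#4 dst[0x26+2] := {0x92,0x61}
#5 dst[0x07+4] := {0x30,0x92,0x61,0x05}
query mem[0x07]=0x30, mem[0x08]=0x92, mem[0x13]=0xeb, mem[0x0a]=0x05

MEM[0x07,0x08,0x13,0x0a] = 30 92 eb 05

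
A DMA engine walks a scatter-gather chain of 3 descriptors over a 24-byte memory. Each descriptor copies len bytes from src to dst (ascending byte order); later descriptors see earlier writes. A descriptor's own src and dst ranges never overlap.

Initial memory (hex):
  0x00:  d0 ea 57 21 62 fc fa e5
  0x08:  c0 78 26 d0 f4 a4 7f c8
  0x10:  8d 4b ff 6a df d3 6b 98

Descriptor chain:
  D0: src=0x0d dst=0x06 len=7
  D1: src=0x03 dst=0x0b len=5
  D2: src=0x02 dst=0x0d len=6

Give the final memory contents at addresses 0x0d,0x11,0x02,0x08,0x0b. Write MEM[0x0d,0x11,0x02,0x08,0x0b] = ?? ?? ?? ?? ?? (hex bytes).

D0: mem[0x06..0x0c] <- [a4 7f c8 8d 4b ff 6a]
D1: mem[0x0b..0x0f] <- [21 62 fc a4 7f]
D2: mem[0x0d..0x12] <- [57 21 62 fc a4 7f]
query mem[0x0d]=0x57, mem[0x11]=0xa4, mem[0x02]=0x57, mem[0x08]=0xc8, mem[0x0b]=0x21

MEM[0x0d,0x11,0x02,0x08,0x0b] = 57 a4 57 c8 21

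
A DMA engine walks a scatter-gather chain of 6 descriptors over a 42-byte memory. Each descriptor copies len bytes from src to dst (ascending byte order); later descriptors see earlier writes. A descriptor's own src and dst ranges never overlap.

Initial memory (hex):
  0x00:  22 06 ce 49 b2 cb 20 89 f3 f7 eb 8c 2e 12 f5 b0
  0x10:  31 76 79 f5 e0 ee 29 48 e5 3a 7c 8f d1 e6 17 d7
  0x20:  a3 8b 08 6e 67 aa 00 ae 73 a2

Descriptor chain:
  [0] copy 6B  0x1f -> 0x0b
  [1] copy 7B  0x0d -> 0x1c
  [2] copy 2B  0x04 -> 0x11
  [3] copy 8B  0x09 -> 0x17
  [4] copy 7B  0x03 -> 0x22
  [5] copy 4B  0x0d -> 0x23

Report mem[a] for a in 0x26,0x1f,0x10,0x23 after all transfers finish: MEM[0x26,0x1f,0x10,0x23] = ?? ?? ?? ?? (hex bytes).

#0 dst[0x0b+6] := {0xd7,0xa3,0x8b,0x08,0x6e,0x67}
#1 dst[0x1c+7] := {0x8b,0x08,0x6e,0x67,0x76,0x79,0xf5}
#2 dst[0x11+2] := {0xb2,0xcb}
#3 dst[0x17+8] := {0xf7,0xeb,0xd7,0xa3,0x8b,0x08,0x6e,0x67}
#4 dst[0x22+7] := {0x49,0xb2,0xcb,0x20,0x89,0xf3,0xf7}
#5 dst[0x23+4] := {0x8b,0x08,0x6e,0x67}
query mem[0x26]=0x67, mem[0x1f]=0x67, mem[0x10]=0x67, mem[0x23]=0x8b

MEM[0x26,0x1f,0x10,0x23] = 67 67 67 8b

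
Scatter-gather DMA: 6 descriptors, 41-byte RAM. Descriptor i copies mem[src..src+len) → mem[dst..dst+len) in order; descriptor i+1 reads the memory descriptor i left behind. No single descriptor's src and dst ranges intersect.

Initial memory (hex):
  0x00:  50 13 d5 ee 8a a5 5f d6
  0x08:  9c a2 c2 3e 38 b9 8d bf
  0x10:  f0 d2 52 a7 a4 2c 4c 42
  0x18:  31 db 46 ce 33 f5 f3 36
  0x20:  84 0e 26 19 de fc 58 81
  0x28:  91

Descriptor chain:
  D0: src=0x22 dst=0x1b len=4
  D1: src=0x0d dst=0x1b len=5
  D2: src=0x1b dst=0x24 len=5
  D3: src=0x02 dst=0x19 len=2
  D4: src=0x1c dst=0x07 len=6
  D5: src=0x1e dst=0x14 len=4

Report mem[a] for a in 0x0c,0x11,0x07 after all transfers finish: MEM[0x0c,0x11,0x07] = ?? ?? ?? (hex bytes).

MEM[0x0c,0x11,0x07] = 0e d2 8d

D0: mem[0x1b..0x1e] <- [26 19 de fc]
D1: mem[0x1b..0x1f] <- [b9 8d bf f0 d2]
D2: mem[0x24..0x28] <- [b9 8d bf f0 d2]
D3: mem[0x19..0x1a] <- [d5 ee]
D4: mem[0x07..0x0c] <- [8d bf f0 d2 84 0e]
D5: mem[0x14..0x17] <- [f0 d2 84 0e]
query mem[0x0c]=0x0e, mem[0x11]=0xd2, mem[0x07]=0x8d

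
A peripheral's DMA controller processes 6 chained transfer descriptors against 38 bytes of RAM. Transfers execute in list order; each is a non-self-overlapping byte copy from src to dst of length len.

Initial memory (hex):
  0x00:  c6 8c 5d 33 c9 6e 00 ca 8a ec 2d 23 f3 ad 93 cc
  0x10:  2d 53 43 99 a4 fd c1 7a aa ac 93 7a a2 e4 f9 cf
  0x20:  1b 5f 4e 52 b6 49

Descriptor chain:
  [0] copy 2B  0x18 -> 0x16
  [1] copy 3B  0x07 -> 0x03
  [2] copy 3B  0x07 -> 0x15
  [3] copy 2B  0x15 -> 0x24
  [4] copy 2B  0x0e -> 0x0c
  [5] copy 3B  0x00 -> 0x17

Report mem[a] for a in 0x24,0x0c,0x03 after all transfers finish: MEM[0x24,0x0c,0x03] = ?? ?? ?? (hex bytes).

MEM[0x24,0x0c,0x03] = ca 93 ca

  after D0: wrote 2B at 0x16 = aaac
  after D1: wrote 3B at 0x03 = ca8aec
  after D2: wrote 3B at 0x15 = ca8aec
  after D3: wrote 2B at 0x24 = ca8a
  after D4: wrote 2B at 0x0c = 93cc
  after D5: wrote 3B at 0x17 = c68c5d
query mem[0x24]=0xca, mem[0x0c]=0x93, mem[0x03]=0xca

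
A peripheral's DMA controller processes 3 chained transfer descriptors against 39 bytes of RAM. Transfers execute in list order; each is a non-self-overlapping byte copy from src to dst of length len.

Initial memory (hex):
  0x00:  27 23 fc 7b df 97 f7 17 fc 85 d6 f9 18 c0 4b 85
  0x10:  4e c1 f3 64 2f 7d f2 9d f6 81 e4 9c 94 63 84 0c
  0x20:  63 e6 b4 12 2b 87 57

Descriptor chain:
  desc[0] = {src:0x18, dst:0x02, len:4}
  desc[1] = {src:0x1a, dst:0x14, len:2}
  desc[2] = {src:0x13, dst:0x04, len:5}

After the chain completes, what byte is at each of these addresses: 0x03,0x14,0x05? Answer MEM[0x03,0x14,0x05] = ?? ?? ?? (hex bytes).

  after D0: wrote 4B at 0x02 = f681e49c
  after D1: wrote 2B at 0x14 = e49c
  after D2: wrote 5B at 0x04 = 64e49cf29d
query mem[0x03]=0x81, mem[0x14]=0xe4, mem[0x05]=0xe4

MEM[0x03,0x14,0x05] = 81 e4 e4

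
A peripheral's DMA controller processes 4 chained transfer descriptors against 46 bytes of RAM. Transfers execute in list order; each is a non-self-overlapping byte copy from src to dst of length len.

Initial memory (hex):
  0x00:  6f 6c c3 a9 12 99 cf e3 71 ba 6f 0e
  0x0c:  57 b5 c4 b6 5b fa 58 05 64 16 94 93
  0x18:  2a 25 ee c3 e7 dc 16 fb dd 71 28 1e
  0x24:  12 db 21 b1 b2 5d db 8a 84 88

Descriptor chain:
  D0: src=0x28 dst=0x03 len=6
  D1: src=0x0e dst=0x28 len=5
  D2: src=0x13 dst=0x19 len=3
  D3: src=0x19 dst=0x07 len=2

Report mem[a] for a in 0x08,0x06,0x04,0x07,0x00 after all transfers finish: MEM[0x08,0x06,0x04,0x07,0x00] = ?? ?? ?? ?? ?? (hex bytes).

[0] 0x28->0x03 len=6 : b2 5d db 8a 84 88
[1] 0x0e->0x28 len=5 : c4 b6 5b fa 58
[2] 0x13->0x19 len=3 : 05 64 16
[3] 0x19->0x07 len=2 : 05 64
query mem[0x08]=0x64, mem[0x06]=0x8a, mem[0x04]=0x5d, mem[0x07]=0x05, mem[0x00]=0x6f

MEM[0x08,0x06,0x04,0x07,0x00] = 64 8a 5d 05 6f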